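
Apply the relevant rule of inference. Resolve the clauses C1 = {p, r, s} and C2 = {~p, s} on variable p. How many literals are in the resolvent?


Remove p from C1 and ~p from C2.
C1 remainder: {r, s}
C2 remainder: {s}
Union (resolvent): {r, s}
Resolvent has 2 literal(s).

2


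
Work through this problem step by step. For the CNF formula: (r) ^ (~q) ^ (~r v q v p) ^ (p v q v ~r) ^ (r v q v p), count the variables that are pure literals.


Check each variable for pure literal status:
p: pure positive
q: mixed (not pure)
r: mixed (not pure)
Pure literal count = 1

1


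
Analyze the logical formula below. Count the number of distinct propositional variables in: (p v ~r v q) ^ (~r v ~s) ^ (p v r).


Identify each variable that appears in the formula.
Variables found: p, q, r, s
Count = 4

4


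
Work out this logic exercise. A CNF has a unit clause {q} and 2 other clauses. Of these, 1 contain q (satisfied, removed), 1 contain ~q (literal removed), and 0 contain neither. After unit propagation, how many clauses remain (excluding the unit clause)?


Satisfied (removed): 1
Shortened (remain): 1
Unchanged (remain): 0
Remaining = 1 + 0 = 1

1


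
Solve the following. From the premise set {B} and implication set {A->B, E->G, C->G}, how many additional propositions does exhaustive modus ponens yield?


Initial facts: {B}
Apply modus ponens to closure:
  (no implication fires)
Final known: {B}
New propositions: {(none)}
Count = 0

0


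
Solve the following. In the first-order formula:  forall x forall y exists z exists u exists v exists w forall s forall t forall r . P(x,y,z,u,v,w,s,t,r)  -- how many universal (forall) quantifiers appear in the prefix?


Quantifier prefix: forall x forall y exists z exists u exists v exists w forall s forall t forall r
Mark each quantifier type:
  U U E E E E U U U
Universal count = 5, Existential count = 4
Asked for universal (forall) quantifiers: 5

5


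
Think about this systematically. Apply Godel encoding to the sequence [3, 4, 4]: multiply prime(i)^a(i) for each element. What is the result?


Encode each element as an exponent of the corresponding prime:
  2^3 = 8
  3^4 = 81
  5^4 = 625
Product = 8 * 81 * 625 = 405000

405000


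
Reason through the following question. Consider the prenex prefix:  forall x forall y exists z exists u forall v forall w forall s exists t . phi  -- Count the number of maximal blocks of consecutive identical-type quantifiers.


Quantifier-type sequence: A A E E A A A E  (A=forall, E=exists)
Group into maximal same-type runs:
  Ax2 | Ex2 | Ax3 | Ex1
Number of blocks = 4

4


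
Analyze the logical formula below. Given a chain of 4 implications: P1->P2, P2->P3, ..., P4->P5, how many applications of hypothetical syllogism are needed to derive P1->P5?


With 4 implications in a chain connecting 5 propositions:
P1->P2, P2->P3, ..., P4->P5
Steps needed = (number of implications) - 1 = 4 - 1 = 3

3


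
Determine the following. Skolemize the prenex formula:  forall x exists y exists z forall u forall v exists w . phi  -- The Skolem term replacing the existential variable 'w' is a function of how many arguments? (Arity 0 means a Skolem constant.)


Quantifier prefix: forall x exists y exists z forall u forall v exists w
'w' is existentially quantified at position 6.
Universal variables preceding it: x, u, v
Skolem function arity = 3

3


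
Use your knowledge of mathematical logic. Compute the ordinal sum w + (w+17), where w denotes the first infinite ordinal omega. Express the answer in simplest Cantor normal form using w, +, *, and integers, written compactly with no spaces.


Compute w + (w+17).
Ordinal + is associative but NOT commutative; for finite n>0, n + w = w but w + n stays w+n.
w + (w+17) = (w+w) + 17 = w*2+17.
Result = w*2+17

w*2+17


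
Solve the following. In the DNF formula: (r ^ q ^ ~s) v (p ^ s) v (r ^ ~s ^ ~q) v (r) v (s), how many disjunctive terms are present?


A DNF formula is a disjunction of terms (conjunctions).
Terms are separated by v.
Counting the disjuncts: 5 terms.

5


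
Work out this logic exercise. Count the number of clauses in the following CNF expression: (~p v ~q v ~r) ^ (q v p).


A CNF formula is a conjunction of clauses.
Clauses are separated by ^.
Counting the conjuncts: 2 clauses.

2


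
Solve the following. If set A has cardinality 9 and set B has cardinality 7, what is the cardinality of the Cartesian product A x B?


The Cartesian product A x B contains all ordered pairs (a, b).
|A x B| = |A| * |B| = 9 * 7 = 63

63


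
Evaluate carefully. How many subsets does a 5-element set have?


The power set of a set with n elements has 2^n elements.
|P(S)| = 2^5 = 32

32


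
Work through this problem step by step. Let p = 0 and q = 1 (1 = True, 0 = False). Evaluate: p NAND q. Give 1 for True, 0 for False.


p = 0, q = 1
Operation: p NAND q
Evaluate: 0 NAND 1 = 1

1


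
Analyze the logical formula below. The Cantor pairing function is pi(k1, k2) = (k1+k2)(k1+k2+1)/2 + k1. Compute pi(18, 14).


k1 + k2 = 32
(k1+k2)(k1+k2+1)/2 = 32 * 33 / 2 = 528
pi = 528 + 18 = 546

546


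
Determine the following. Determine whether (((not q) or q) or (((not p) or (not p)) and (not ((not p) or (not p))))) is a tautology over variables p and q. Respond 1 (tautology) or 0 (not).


Check all 4 assignments:
p=0, q=0: 1
p=0, q=1: 1
p=1, q=0: 1
p=1, q=1: 1
Satisfying count = 4/4.
Tautology iff count = 4: yes.

1


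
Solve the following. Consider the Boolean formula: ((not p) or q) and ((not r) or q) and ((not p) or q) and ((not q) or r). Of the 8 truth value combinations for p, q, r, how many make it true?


Evaluate all 8 assignments for p, q, r:
p=0, q=0, r=0: 1
p=0, q=0, r=1: 0
p=0, q=1, r=0: 0
p=0, q=1, r=1: 1
p=1, q=0, r=0: 0
p=1, q=0, r=1: 0
p=1, q=1, r=0: 0
p=1, q=1, r=1: 1
Satisfying count = 3

3


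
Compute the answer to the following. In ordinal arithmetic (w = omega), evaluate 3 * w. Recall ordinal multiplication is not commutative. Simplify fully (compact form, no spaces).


Compute 3 * w.
Ordinal * is associative and left-distributive over +, but NOT commutative; for finite n>1, n*w = w but w*n stays w*n.
For finite n>0, n * w = sup{n*k : k<w} = w. So 3 * w = w.
Result = w

w


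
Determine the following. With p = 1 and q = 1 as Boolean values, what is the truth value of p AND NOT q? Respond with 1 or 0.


p = 1, q = 1
Operation: p AND NOT q
Evaluate: 1 AND NOT 1 = 0

0


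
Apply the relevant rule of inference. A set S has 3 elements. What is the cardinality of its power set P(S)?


The power set of a set with n elements has 2^n elements.
|P(S)| = 2^3 = 8

8


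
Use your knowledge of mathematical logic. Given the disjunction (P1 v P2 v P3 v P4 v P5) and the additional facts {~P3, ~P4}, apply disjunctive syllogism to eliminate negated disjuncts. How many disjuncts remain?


Original disjuncts (5): P1, P2, P3, P4, P5
Negated (eliminate): ~P3, ~P4
Remaining disjuncts: P1, P2, P5
Count = 5 - 2 = 3

3


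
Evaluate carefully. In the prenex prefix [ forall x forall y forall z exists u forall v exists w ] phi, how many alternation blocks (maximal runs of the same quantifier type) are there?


Quantifier-type sequence: A A A E A E  (A=forall, E=exists)
Group into maximal same-type runs:
  Ax3 | Ex1 | Ax1 | Ex1
Number of blocks = 4

4


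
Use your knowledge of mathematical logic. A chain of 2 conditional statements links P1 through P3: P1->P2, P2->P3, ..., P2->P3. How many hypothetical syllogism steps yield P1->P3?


With 2 implications in a chain connecting 3 propositions:
P1->P2, P2->P3, ..., P2->P3
Steps needed = (number of implications) - 1 = 2 - 1 = 1

1


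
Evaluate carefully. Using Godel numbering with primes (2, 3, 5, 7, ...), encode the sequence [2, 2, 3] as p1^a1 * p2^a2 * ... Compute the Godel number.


Encode each element as an exponent of the corresponding prime:
  2^2 = 4
  3^2 = 9
  5^3 = 125
Product = 4 * 9 * 125 = 4500

4500


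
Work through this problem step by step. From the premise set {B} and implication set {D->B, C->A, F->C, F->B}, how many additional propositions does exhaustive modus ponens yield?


Initial facts: {B}
Apply modus ponens to closure:
  (no implication fires)
Final known: {B}
New propositions: {(none)}
Count = 0

0


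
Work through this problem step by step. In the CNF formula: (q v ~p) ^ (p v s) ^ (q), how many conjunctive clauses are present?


A CNF formula is a conjunction of clauses.
Clauses are separated by ^.
Counting the conjuncts: 3 clauses.

3


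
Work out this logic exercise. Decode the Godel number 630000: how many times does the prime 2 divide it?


Factorize 630000 by dividing by 2 repeatedly.
Division steps: 2 divides 630000 exactly 4 time(s).
Exponent of 2 = 4

4


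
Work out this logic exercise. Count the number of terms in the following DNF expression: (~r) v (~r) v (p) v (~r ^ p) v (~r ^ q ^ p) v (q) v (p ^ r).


A DNF formula is a disjunction of terms (conjunctions).
Terms are separated by v.
Counting the disjuncts: 7 terms.

7


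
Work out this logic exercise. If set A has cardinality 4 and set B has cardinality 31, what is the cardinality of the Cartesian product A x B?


The Cartesian product A x B contains all ordered pairs (a, b).
|A x B| = |A| * |B| = 4 * 31 = 124

124


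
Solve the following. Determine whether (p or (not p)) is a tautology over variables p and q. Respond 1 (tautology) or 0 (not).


Check all 4 assignments:
p=0, q=0: 1
p=0, q=1: 1
p=1, q=0: 1
p=1, q=1: 1
Satisfying count = 4/4.
Tautology iff count = 4: yes.

1


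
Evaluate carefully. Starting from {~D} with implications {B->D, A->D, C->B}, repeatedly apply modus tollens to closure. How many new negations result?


Initial negated facts: {~D}
Apply modus tollens to closure:
  ~D and B->D  =>  ~B
  ~D and A->D  =>  ~A
  ~B and C->B  =>  ~C
Final negated: {~A, ~B, ~C, ~D}
New negations: {~A, ~B, ~C}
Count = 3

3


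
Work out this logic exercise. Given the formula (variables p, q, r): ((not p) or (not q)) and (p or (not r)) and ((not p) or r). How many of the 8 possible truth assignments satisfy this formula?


Evaluate all 8 assignments for p, q, r:
p=0, q=0, r=0: 1
p=0, q=0, r=1: 0
p=0, q=1, r=0: 1
p=0, q=1, r=1: 0
p=1, q=0, r=0: 0
p=1, q=0, r=1: 1
p=1, q=1, r=0: 0
p=1, q=1, r=1: 0
Satisfying count = 3

3


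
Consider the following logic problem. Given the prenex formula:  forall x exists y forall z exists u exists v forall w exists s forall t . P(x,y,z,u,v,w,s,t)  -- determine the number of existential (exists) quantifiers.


Quantifier prefix: forall x exists y forall z exists u exists v forall w exists s forall t
Mark each quantifier type:
  U E U E E U E U
Universal count = 4, Existential count = 4
Asked for existential (exists) quantifiers: 4

4


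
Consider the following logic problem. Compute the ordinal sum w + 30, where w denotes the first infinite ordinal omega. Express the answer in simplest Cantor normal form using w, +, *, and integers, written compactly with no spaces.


Compute w + 30.
Ordinal + is associative but NOT commutative; for finite n>0, n + w = w but w + n stays w+n.
w + 30 is already in normal form (a successor ordinal beyond w).
Result = w+30

w+30


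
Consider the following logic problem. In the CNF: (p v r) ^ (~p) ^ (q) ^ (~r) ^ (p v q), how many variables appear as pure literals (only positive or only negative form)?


Check each variable for pure literal status:
p: mixed (not pure)
q: pure positive
r: mixed (not pure)
Pure literal count = 1

1


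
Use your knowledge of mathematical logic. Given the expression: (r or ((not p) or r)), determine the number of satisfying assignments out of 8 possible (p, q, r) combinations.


Check all 8 assignments:
p=0, q=0, r=0: 1
p=0, q=0, r=1: 1
p=0, q=1, r=0: 1
p=0, q=1, r=1: 1
p=1, q=0, r=0: 0
p=1, q=0, r=1: 1
p=1, q=1, r=0: 0
p=1, q=1, r=1: 1
Count of True = 6

6


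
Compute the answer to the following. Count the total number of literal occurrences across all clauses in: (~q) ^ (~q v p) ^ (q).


Counting literals in each clause:
Clause 1: 1 literal(s)
Clause 2: 2 literal(s)
Clause 3: 1 literal(s)
Total = 4

4


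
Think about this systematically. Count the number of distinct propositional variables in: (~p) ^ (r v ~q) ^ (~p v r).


Identify each variable that appears in the formula.
Variables found: p, q, r
Count = 3

3


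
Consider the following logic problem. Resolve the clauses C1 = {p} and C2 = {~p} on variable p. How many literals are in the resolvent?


Remove p from C1 and ~p from C2.
C1 remainder: {}
C2 remainder: {}
Union (resolvent): {} (empty clause)
Resolvent has 0 literal(s).

0


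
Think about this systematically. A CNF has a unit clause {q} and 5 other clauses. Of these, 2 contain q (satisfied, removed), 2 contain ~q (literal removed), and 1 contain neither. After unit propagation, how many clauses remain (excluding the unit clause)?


Satisfied (removed): 2
Shortened (remain): 2
Unchanged (remain): 1
Remaining = 2 + 1 = 3

3


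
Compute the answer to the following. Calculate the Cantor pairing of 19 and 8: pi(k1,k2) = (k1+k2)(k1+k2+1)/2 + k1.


k1 + k2 = 27
(k1+k2)(k1+k2+1)/2 = 27 * 28 / 2 = 378
pi = 378 + 19 = 397

397


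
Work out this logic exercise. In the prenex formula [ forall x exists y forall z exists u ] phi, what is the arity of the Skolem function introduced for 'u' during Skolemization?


Quantifier prefix: forall x exists y forall z exists u
'u' is existentially quantified at position 4.
Universal variables preceding it: x, z
Skolem function arity = 2

2


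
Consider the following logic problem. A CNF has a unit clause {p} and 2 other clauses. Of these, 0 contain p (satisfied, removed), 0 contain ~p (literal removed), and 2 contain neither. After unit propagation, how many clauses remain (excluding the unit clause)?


Satisfied (removed): 0
Shortened (remain): 0
Unchanged (remain): 2
Remaining = 0 + 2 = 2

2


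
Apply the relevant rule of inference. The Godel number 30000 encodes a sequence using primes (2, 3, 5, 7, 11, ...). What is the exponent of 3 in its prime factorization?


Factorize 30000 by dividing by 3 repeatedly.
Division steps: 3 divides 30000 exactly 1 time(s).
Exponent of 3 = 1

1


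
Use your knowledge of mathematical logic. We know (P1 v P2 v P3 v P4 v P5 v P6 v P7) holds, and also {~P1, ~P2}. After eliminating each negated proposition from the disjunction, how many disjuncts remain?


Original disjuncts (7): P1, P2, P3, P4, P5, P6, P7
Negated (eliminate): ~P1, ~P2
Remaining disjuncts: P3, P4, P5, P6, P7
Count = 7 - 2 = 5

5


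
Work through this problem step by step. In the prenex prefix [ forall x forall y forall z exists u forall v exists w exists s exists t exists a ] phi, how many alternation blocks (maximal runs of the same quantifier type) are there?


Quantifier-type sequence: A A A E A E E E E  (A=forall, E=exists)
Group into maximal same-type runs:
  Ax3 | Ex1 | Ax1 | Ex4
Number of blocks = 4

4


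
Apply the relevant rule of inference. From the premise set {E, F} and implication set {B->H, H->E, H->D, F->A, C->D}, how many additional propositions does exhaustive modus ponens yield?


Initial facts: {E, F}
Apply modus ponens to closure:
  F and F->A  =>  A
Final known: {A, E, F}
New propositions: {A}
Count = 1

1


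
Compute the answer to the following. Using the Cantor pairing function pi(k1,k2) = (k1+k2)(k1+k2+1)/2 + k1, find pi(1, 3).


k1 + k2 = 4
(k1+k2)(k1+k2+1)/2 = 4 * 5 / 2 = 10
pi = 10 + 1 = 11

11


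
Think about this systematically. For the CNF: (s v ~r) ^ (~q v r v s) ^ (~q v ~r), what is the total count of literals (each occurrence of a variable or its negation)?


Counting literals in each clause:
Clause 1: 2 literal(s)
Clause 2: 3 literal(s)
Clause 3: 2 literal(s)
Total = 7

7


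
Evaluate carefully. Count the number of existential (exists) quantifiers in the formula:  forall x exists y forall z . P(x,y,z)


Quantifier prefix: forall x exists y forall z
Mark each quantifier type:
  U E U
Universal count = 2, Existential count = 1
Asked for existential (exists) quantifiers: 1

1


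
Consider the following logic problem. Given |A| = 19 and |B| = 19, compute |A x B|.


The Cartesian product A x B contains all ordered pairs (a, b).
|A x B| = |A| * |B| = 19 * 19 = 361

361


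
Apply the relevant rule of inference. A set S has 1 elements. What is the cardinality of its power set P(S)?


The power set of a set with n elements has 2^n elements.
|P(S)| = 2^1 = 2

2


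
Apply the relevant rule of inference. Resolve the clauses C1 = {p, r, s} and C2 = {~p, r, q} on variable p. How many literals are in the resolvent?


Remove p from C1 and ~p from C2.
C1 remainder: {r, s}
C2 remainder: {r, q}
Union (resolvent): {q, r, s}
Resolvent has 3 literal(s).

3


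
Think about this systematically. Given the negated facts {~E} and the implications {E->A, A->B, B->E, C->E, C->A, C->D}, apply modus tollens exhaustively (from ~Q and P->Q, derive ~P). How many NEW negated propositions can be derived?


Initial negated facts: {~E}
Apply modus tollens to closure:
  ~E and B->E  =>  ~B
  ~E and C->E  =>  ~C
  ~B and A->B  =>  ~A
Final negated: {~A, ~B, ~C, ~E}
New negations: {~A, ~B, ~C}
Count = 3

3


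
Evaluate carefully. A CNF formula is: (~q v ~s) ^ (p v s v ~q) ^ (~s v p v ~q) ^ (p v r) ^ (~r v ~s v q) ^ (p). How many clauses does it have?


A CNF formula is a conjunction of clauses.
Clauses are separated by ^.
Counting the conjuncts: 6 clauses.

6


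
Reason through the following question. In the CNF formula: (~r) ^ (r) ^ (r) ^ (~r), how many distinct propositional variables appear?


Identify each variable that appears in the formula.
Variables found: r
Count = 1

1


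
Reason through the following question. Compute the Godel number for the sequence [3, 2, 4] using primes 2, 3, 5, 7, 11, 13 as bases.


Encode each element as an exponent of the corresponding prime:
  2^3 = 8
  3^2 = 9
  5^4 = 625
Product = 8 * 9 * 625 = 45000

45000


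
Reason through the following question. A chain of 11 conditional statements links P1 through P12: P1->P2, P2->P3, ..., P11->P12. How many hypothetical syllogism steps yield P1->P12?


With 11 implications in a chain connecting 12 propositions:
P1->P2, P2->P3, ..., P11->P12
Steps needed = (number of implications) - 1 = 11 - 1 = 10

10


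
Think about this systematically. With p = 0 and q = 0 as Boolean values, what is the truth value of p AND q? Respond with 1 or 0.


p = 0, q = 0
Operation: p AND q
Evaluate: 0 AND 0 = 0

0


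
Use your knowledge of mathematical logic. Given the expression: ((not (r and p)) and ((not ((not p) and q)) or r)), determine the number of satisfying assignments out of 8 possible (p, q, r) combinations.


Check all 8 assignments:
p=0, q=0, r=0: 1
p=0, q=0, r=1: 1
p=0, q=1, r=0: 0
p=0, q=1, r=1: 1
p=1, q=0, r=0: 1
p=1, q=0, r=1: 0
p=1, q=1, r=0: 1
p=1, q=1, r=1: 0
Count of True = 5

5


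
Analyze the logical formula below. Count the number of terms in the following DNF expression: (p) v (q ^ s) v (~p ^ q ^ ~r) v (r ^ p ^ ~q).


A DNF formula is a disjunction of terms (conjunctions).
Terms are separated by v.
Counting the disjuncts: 4 terms.

4


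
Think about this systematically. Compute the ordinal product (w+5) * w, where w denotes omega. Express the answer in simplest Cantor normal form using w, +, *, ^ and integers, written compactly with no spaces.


Compute (w+5) * w.
Ordinal * is associative and left-distributive over +, but NOT commutative; for finite n>1, n*w = w but w*n stays w*n.
(w+5) * w = sup{(w+5)*k : k<w} = sup{w*k+5} = w^2 (the +5 tail is absorbed in the limit).
Result = w^2

w^2


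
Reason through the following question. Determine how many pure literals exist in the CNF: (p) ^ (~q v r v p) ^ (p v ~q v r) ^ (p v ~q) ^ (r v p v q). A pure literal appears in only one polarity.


Check each variable for pure literal status:
p: pure positive
q: mixed (not pure)
r: pure positive
Pure literal count = 2

2


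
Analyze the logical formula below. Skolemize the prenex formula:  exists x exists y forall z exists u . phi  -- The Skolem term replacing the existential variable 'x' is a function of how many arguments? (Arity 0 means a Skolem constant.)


Quantifier prefix: exists x exists y forall z exists u
'x' is existentially quantified at position 1.
No universal quantifiers precede it.
Skolem function arity = 0 (a Skolem constant)

0


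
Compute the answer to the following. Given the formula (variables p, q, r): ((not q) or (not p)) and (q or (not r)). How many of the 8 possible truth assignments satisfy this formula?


Evaluate all 8 assignments for p, q, r:
p=0, q=0, r=0: 1
p=0, q=0, r=1: 0
p=0, q=1, r=0: 1
p=0, q=1, r=1: 1
p=1, q=0, r=0: 1
p=1, q=0, r=1: 0
p=1, q=1, r=0: 0
p=1, q=1, r=1: 0
Satisfying count = 4

4


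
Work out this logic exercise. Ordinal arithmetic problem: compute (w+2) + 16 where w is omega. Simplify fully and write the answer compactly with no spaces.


Compute (w+2) + 16.
Ordinal + is associative but NOT commutative; for finite n>0, n + w = w but w + n stays w+n.
By associativity: (w+2) + 16 = w + (2+16) = w+18.
Result = w+18

w+18


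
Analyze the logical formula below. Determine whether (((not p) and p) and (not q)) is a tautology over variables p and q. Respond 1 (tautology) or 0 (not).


Check all 4 assignments:
p=0, q=0: 0
p=0, q=1: 0
p=1, q=0: 0
p=1, q=1: 0
Satisfying count = 0/4.
Tautology iff count = 4: no.

0


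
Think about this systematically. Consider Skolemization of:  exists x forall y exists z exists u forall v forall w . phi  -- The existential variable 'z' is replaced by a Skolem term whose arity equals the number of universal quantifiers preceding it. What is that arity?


Quantifier prefix: exists x forall y exists z exists u forall v forall w
'z' is existentially quantified at position 3.
Universal variables preceding it: y
Skolem function arity = 1

1


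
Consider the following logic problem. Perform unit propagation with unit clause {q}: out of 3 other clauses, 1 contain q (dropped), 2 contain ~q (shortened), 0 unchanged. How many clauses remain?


Satisfied (removed): 1
Shortened (remain): 2
Unchanged (remain): 0
Remaining = 2 + 0 = 2

2


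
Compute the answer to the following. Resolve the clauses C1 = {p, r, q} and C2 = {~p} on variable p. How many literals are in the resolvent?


Remove p from C1 and ~p from C2.
C1 remainder: {r, q}
C2 remainder: {}
Union (resolvent): {q, r}
Resolvent has 2 literal(s).

2


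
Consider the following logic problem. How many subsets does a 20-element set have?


The power set of a set with n elements has 2^n elements.
|P(S)| = 2^20 = 1048576

1048576


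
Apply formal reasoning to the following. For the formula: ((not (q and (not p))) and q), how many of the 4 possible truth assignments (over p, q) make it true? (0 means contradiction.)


Check all 4 assignments:
p=0, q=0: 0
p=0, q=1: 0
p=1, q=0: 0
p=1, q=1: 1
Count of True = 1

1


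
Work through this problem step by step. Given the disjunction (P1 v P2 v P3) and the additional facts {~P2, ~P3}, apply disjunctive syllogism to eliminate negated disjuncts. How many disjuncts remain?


Original disjuncts (3): P1, P2, P3
Negated (eliminate): ~P2, ~P3
Remaining disjuncts: P1
Count = 3 - 2 = 1

1


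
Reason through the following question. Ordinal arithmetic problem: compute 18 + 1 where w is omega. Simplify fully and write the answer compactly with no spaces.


Compute 18 + 1.
Ordinal + is associative but NOT commutative; for finite n>0, n + w = w but w + n stays w+n.
Both operands finite; ordinal + agrees with natural +: 18 + 1 = 19.
Result = 19

19


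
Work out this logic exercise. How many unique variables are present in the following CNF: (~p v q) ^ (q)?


Identify each variable that appears in the formula.
Variables found: p, q
Count = 2

2


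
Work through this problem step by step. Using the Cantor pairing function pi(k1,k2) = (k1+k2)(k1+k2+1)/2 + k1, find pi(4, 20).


k1 + k2 = 24
(k1+k2)(k1+k2+1)/2 = 24 * 25 / 2 = 300
pi = 300 + 4 = 304

304


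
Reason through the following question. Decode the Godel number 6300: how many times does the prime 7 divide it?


Factorize 6300 by dividing by 7 repeatedly.
Division steps: 7 divides 6300 exactly 1 time(s).
Exponent of 7 = 1

1


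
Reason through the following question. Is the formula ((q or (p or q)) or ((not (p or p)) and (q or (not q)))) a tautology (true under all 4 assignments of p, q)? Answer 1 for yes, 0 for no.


Check all 4 assignments:
p=0, q=0: 1
p=0, q=1: 1
p=1, q=0: 1
p=1, q=1: 1
Satisfying count = 4/4.
Tautology iff count = 4: yes.

1


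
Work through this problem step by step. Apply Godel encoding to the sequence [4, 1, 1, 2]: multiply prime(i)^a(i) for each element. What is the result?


Encode each element as an exponent of the corresponding prime:
  2^4 = 16
  3^1 = 3
  5^1 = 5
  7^2 = 49
Product = 16 * 3 * 5 * 49 = 11760

11760


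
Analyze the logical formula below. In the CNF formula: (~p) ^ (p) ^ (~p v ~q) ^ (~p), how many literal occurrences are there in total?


Counting literals in each clause:
Clause 1: 1 literal(s)
Clause 2: 1 literal(s)
Clause 3: 2 literal(s)
Clause 4: 1 literal(s)
Total = 5

5


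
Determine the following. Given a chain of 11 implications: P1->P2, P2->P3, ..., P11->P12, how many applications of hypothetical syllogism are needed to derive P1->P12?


With 11 implications in a chain connecting 12 propositions:
P1->P2, P2->P3, ..., P11->P12
Steps needed = (number of implications) - 1 = 11 - 1 = 10

10


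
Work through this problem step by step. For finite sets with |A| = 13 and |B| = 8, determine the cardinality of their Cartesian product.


The Cartesian product A x B contains all ordered pairs (a, b).
|A x B| = |A| * |B| = 13 * 8 = 104

104


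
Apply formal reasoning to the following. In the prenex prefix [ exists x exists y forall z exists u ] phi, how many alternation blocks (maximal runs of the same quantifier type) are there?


Quantifier-type sequence: E E A E  (A=forall, E=exists)
Group into maximal same-type runs:
  Ex2 | Ax1 | Ex1
Number of blocks = 3

3


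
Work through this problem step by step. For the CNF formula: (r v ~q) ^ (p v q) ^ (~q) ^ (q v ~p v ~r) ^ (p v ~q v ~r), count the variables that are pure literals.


Check each variable for pure literal status:
p: mixed (not pure)
q: mixed (not pure)
r: mixed (not pure)
Pure literal count = 0

0


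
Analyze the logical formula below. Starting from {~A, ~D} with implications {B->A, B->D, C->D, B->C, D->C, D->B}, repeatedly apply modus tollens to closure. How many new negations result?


Initial negated facts: {~A, ~D}
Apply modus tollens to closure:
  ~A and B->A  =>  ~B
  ~D and C->D  =>  ~C
Final negated: {~A, ~B, ~C, ~D}
New negations: {~B, ~C}
Count = 2

2


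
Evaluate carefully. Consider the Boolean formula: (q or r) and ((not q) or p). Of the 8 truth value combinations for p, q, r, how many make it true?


Evaluate all 8 assignments for p, q, r:
p=0, q=0, r=0: 0
p=0, q=0, r=1: 1
p=0, q=1, r=0: 0
p=0, q=1, r=1: 0
p=1, q=0, r=0: 0
p=1, q=0, r=1: 1
p=1, q=1, r=0: 1
p=1, q=1, r=1: 1
Satisfying count = 4

4


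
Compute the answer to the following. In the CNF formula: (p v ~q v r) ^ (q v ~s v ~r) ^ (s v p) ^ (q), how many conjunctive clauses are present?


A CNF formula is a conjunction of clauses.
Clauses are separated by ^.
Counting the conjuncts: 4 clauses.

4


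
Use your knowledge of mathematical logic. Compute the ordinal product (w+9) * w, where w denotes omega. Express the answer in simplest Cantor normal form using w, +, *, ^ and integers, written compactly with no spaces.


Compute (w+9) * w.
Ordinal * is associative and left-distributive over +, but NOT commutative; for finite n>1, n*w = w but w*n stays w*n.
(w+9) * w = sup{(w+9)*k : k<w} = sup{w*k+9} = w^2 (the +9 tail is absorbed in the limit).
Result = w^2

w^2


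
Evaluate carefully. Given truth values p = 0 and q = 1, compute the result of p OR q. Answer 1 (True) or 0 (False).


p = 0, q = 1
Operation: p OR q
Evaluate: 0 OR 1 = 1

1


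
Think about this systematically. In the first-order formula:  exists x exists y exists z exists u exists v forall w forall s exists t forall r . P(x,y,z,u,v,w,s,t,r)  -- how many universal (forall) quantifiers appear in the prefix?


Quantifier prefix: exists x exists y exists z exists u exists v forall w forall s exists t forall r
Mark each quantifier type:
  E E E E E U U E U
Universal count = 3, Existential count = 6
Asked for universal (forall) quantifiers: 3

3


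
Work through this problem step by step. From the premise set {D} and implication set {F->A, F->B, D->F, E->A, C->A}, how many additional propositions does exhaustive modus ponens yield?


Initial facts: {D}
Apply modus ponens to closure:
  D and D->F  =>  F
  F and F->A  =>  A
  F and F->B  =>  B
Final known: {A, B, D, F}
New propositions: {A, B, F}
Count = 3

3


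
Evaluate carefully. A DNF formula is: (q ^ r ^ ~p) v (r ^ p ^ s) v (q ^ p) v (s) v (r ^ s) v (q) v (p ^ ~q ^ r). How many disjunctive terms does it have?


A DNF formula is a disjunction of terms (conjunctions).
Terms are separated by v.
Counting the disjuncts: 7 terms.

7


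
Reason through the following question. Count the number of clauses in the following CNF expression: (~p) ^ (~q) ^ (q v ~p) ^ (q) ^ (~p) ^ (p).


A CNF formula is a conjunction of clauses.
Clauses are separated by ^.
Counting the conjuncts: 6 clauses.

6


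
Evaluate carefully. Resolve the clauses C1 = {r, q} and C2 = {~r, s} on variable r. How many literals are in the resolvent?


Remove r from C1 and ~r from C2.
C1 remainder: {q}
C2 remainder: {s}
Union (resolvent): {q, s}
Resolvent has 2 literal(s).

2


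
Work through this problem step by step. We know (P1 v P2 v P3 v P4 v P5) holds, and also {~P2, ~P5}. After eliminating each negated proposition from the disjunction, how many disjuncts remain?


Original disjuncts (5): P1, P2, P3, P4, P5
Negated (eliminate): ~P2, ~P5
Remaining disjuncts: P1, P3, P4
Count = 5 - 2 = 3

3


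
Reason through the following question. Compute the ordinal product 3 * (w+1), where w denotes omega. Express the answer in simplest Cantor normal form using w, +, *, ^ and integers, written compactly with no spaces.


Compute 3 * (w+1).
Ordinal * is associative and left-distributive over +, but NOT commutative; for finite n>1, n*w = w but w*n stays w*n.
By left-distributivity: 3 * (w+1) = 3*w + 3*1 = w + 3 = w+3.
Result = w+3

w+3


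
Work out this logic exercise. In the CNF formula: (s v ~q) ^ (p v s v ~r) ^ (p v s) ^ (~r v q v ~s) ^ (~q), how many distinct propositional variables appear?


Identify each variable that appears in the formula.
Variables found: p, q, r, s
Count = 4

4


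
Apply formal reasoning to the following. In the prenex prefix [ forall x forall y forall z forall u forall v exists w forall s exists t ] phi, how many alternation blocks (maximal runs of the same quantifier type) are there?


Quantifier-type sequence: A A A A A E A E  (A=forall, E=exists)
Group into maximal same-type runs:
  Ax5 | Ex1 | Ax1 | Ex1
Number of blocks = 4

4


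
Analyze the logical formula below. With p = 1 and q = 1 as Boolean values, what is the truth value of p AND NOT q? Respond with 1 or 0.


p = 1, q = 1
Operation: p AND NOT q
Evaluate: 1 AND NOT 1 = 0

0


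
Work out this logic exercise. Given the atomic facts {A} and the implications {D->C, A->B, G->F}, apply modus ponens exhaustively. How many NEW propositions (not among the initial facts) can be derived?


Initial facts: {A}
Apply modus ponens to closure:
  A and A->B  =>  B
Final known: {A, B}
New propositions: {B}
Count = 1

1


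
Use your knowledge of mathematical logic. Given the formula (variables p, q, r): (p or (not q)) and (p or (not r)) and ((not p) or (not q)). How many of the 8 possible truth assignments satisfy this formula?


Evaluate all 8 assignments for p, q, r:
p=0, q=0, r=0: 1
p=0, q=0, r=1: 0
p=0, q=1, r=0: 0
p=0, q=1, r=1: 0
p=1, q=0, r=0: 1
p=1, q=0, r=1: 1
p=1, q=1, r=0: 0
p=1, q=1, r=1: 0
Satisfying count = 3

3


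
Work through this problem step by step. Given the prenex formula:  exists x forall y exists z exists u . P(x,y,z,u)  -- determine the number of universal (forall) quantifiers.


Quantifier prefix: exists x forall y exists z exists u
Mark each quantifier type:
  E U E E
Universal count = 1, Existential count = 3
Asked for universal (forall) quantifiers: 1

1


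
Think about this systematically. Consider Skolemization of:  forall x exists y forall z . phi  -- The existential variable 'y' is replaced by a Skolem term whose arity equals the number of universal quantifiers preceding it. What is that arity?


Quantifier prefix: forall x exists y forall z
'y' is existentially quantified at position 2.
Universal variables preceding it: x
Skolem function arity = 1

1


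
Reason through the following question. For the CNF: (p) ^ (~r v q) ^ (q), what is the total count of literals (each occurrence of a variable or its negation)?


Counting literals in each clause:
Clause 1: 1 literal(s)
Clause 2: 2 literal(s)
Clause 3: 1 literal(s)
Total = 4

4


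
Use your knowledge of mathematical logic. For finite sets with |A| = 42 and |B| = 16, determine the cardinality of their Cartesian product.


The Cartesian product A x B contains all ordered pairs (a, b).
|A x B| = |A| * |B| = 42 * 16 = 672

672


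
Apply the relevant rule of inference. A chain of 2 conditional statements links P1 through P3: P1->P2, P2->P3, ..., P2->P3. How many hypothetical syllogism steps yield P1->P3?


With 2 implications in a chain connecting 3 propositions:
P1->P2, P2->P3, ..., P2->P3
Steps needed = (number of implications) - 1 = 2 - 1 = 1

1


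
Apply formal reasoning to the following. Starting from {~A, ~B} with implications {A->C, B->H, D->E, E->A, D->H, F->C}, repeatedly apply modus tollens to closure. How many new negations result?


Initial negated facts: {~A, ~B}
Apply modus tollens to closure:
  ~A and E->A  =>  ~E
  ~E and D->E  =>  ~D
Final negated: {~A, ~B, ~D, ~E}
New negations: {~D, ~E}
Count = 2

2


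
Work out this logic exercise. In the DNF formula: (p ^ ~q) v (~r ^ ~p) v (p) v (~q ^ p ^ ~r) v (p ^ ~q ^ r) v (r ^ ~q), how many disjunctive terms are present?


A DNF formula is a disjunction of terms (conjunctions).
Terms are separated by v.
Counting the disjuncts: 6 terms.

6


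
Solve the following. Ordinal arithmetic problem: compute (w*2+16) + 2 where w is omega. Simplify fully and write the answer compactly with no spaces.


Compute (w*2+16) + 2.
Ordinal + is associative but NOT commutative; for finite n>0, n + w = w but w + n stays w+n.
By associativity: (w*2+16) + 2 = w*2 + (16+2) = w*2+18.
Result = w*2+18

w*2+18


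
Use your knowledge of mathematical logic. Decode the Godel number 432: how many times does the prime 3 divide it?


Factorize 432 by dividing by 3 repeatedly.
Division steps: 3 divides 432 exactly 3 time(s).
Exponent of 3 = 3

3


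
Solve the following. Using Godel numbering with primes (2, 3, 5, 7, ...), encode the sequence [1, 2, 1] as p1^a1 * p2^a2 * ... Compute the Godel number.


Encode each element as an exponent of the corresponding prime:
  2^1 = 2
  3^2 = 9
  5^1 = 5
Product = 2 * 9 * 5 = 90

90


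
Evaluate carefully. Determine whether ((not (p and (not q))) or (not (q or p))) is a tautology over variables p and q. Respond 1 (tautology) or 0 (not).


Check all 4 assignments:
p=0, q=0: 1
p=0, q=1: 1
p=1, q=0: 0
p=1, q=1: 1
Satisfying count = 3/4.
Tautology iff count = 4: no.

0


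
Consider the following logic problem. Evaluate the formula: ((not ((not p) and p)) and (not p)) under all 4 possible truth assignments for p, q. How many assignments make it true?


Check all 4 assignments:
p=0, q=0: 1
p=0, q=1: 1
p=1, q=0: 0
p=1, q=1: 0
Count of True = 2

2


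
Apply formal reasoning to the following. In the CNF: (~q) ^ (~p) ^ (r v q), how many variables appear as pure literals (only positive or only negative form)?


Check each variable for pure literal status:
p: pure negative
q: mixed (not pure)
r: pure positive
Pure literal count = 2

2


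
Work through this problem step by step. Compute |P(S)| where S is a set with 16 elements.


The power set of a set with n elements has 2^n elements.
|P(S)| = 2^16 = 65536

65536


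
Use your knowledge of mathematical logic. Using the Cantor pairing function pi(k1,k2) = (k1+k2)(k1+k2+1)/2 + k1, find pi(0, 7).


k1 + k2 = 7
(k1+k2)(k1+k2+1)/2 = 7 * 8 / 2 = 28
pi = 28 + 0 = 28

28


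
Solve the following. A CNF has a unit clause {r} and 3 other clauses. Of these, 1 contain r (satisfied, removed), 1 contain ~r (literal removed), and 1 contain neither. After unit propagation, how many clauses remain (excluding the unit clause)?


Satisfied (removed): 1
Shortened (remain): 1
Unchanged (remain): 1
Remaining = 1 + 1 = 2

2


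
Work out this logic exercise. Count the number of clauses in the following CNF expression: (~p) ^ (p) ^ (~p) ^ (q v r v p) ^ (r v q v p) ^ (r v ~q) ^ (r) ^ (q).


A CNF formula is a conjunction of clauses.
Clauses are separated by ^.
Counting the conjuncts: 8 clauses.

8


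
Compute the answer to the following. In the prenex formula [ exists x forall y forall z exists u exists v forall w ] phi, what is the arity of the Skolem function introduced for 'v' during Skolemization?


Quantifier prefix: exists x forall y forall z exists u exists v forall w
'v' is existentially quantified at position 5.
Universal variables preceding it: y, z
Skolem function arity = 2

2


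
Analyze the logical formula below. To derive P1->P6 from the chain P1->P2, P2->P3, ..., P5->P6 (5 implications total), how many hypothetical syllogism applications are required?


With 5 implications in a chain connecting 6 propositions:
P1->P2, P2->P3, ..., P5->P6
Steps needed = (number of implications) - 1 = 5 - 1 = 4

4


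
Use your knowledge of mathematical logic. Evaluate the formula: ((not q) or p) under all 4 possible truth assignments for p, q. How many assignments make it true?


Check all 4 assignments:
p=0, q=0: 1
p=0, q=1: 0
p=1, q=0: 1
p=1, q=1: 1
Count of True = 3

3


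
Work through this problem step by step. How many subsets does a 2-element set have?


The power set of a set with n elements has 2^n elements.
|P(S)| = 2^2 = 4

4


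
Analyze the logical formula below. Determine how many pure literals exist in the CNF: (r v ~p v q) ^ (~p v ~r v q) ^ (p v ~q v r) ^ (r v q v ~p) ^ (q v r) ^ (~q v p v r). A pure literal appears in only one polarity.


Check each variable for pure literal status:
p: mixed (not pure)
q: mixed (not pure)
r: mixed (not pure)
Pure literal count = 0

0


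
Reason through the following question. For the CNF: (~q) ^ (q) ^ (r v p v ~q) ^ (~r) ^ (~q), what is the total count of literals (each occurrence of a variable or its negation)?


Counting literals in each clause:
Clause 1: 1 literal(s)
Clause 2: 1 literal(s)
Clause 3: 3 literal(s)
Clause 4: 1 literal(s)
Clause 5: 1 literal(s)
Total = 7

7


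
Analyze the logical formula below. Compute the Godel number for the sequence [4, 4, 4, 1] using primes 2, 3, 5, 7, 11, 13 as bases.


Encode each element as an exponent of the corresponding prime:
  2^4 = 16
  3^4 = 81
  5^4 = 625
  7^1 = 7
Product = 16 * 81 * 625 * 7 = 5670000

5670000


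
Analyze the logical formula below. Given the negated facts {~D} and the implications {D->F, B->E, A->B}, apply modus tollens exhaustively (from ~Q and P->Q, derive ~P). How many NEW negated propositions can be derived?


Initial negated facts: {~D}
Apply modus tollens to closure:
  (no implication fires)
Final negated: {~D}
New negations: {(none)}
Count = 0

0
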